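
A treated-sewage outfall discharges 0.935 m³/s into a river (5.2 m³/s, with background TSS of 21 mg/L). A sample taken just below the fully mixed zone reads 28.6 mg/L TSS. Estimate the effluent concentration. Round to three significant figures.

70.9 mg/L

Mass balance: 5.200·21.00 + 0.9350·Cₑ = 6.135·28.60
→ Cₑ = (6.135·28.60 − 5.200·21.00) / 0.9350 = 70.87 mg/L.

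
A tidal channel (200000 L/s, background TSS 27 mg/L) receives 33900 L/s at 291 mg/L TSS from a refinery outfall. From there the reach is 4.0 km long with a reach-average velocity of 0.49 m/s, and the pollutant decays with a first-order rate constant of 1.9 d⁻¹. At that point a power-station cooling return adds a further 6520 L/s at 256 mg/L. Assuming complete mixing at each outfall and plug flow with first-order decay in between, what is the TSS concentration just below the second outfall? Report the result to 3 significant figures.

60.0 mg/L

Mass balance: C = (200000·27.00 + 33900·291.0) / 233900 = 15260000/233900 = 65.26 mg/L; combined flow 233900 L/s.
Travel time t = 4.0·1000 / 0.49 = 8163 s = 2.268 h.
First-order decay: C = 65.26·exp(−k·t) = 65.26·0.8357 = 54.54 mg/L.
Second outfall: C = (233900·54.54 + 6520·256.0)/240400 = 60.00 mg/L.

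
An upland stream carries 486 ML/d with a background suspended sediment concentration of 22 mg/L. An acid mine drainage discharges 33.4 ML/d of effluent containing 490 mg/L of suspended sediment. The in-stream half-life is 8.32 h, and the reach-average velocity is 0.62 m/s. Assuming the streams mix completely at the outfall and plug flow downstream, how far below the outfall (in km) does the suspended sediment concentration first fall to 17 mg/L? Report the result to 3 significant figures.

Flow-weighted average: C = (486.0·22.00 + 33.40·490.0) / 519.4 = 27060/519.4 = 52.09 mg/L.
Half-life 8.32 h → k = ln 2 / 8.32 = 0.08331 h⁻¹ = 1.999 d⁻¹.
Set 52.09·exp(−k·t) = 17 → t = ln(52.09/17)/k = 48390 s = 13.44 h.
Distance = v·t = 0.62·48390 = 30000 m = 30.00 km.

30.0 km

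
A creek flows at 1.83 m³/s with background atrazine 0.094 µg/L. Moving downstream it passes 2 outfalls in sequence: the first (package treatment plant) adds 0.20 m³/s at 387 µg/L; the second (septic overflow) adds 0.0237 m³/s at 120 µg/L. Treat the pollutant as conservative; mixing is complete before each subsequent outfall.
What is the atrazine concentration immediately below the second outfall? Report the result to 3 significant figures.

Below outfall 1: Q → 2.030 m³/s, C = (1.830·0.09400 + 0.2000·387.0)/2.030 = 38.21 µg/L.
Below outfall 2: Q → 2.054 m³/s, C = (2.030·38.21 + 0.02370·120.0)/2.054 = 39.16 µg/L.

39.2 µg/L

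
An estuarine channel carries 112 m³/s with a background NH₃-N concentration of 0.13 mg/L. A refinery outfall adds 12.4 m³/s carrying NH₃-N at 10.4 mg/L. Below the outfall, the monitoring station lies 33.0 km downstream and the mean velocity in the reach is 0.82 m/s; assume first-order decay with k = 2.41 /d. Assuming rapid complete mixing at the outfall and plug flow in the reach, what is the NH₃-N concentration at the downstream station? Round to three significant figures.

Flow-weighted average: C = (112.0·0.1300 + 12.40·10.40) / 124.4 = 143.5/124.4 = 1.154 mg/L.
Travel time t = 33.0·1000 / 0.82 = 40240 s = 11.18 h.
First-order decay: C = 1.154·exp(−k·t) = 1.154·0.3255 = 0.3755 mg/L.

0.375 mg/L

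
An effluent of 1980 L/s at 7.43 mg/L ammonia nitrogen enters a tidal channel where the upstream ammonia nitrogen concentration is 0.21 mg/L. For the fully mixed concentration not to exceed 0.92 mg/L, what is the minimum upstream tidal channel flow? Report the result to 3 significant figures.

18200 L/s

Set C_mix = 0.92: (Q·0.2100 + 1980·7.430) / (Q + 1980) = 0.92
→ Q = 1980·(7.430 − 0.92)/(0.92 − 0.2100) = 18150 L/s.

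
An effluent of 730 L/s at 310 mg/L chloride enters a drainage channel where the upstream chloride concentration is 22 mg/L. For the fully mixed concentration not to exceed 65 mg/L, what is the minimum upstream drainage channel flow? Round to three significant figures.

4160 L/s

Set C_mix = 65: (Q·22.00 + 730.0·310.0) / (Q + 730.0) = 65
→ Q = 730.0·(310.0 − 65)/(65 − 22.00) = 4159 L/s.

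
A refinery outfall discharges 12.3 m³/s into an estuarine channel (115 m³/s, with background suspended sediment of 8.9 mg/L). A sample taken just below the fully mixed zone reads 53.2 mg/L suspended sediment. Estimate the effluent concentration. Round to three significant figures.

467 mg/L

Mass balance: 115.0·8.900 + 12.30·Cₑ = 127.3·53.20
→ Cₑ = (127.3·53.20 − 115.0·8.900) / 12.30 = 467.4 mg/L.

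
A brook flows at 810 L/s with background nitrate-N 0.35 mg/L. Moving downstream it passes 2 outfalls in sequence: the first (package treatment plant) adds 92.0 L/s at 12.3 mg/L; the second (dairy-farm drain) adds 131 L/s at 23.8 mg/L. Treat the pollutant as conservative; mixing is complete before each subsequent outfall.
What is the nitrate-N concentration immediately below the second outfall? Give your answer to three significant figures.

After outfall 1: Q = 810.0 + 92.00 = 902.0 L/s; C = (810.0·0.3500 + 92.00·12.30)/902.0 = 1.569 mg/L.
After outfall 2: Q = 902.0 + 131.0 = 1033 L/s; C = (902.0·1.569 + 131.0·23.80)/1033 = 4.388 mg/L.

4.39 mg/L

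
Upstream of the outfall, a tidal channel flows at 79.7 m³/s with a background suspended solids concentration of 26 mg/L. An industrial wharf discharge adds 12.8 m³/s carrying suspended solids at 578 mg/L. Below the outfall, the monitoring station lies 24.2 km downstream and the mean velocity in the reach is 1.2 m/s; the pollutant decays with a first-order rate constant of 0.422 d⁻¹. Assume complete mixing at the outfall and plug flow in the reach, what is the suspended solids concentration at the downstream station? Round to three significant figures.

92.8 mg/L

Conservation of mass: C = (79.70·26.00 + 12.80·578.0) / 92.50 = 9471/92.50 = 102.4 mg/L.
Travel time t = 24.2·1000 / 1.2 = 20170 s = 5.602 h.
First-order decay: C = 102.4·exp(−k·t) = 102.4·0.9062 = 92.78 mg/L.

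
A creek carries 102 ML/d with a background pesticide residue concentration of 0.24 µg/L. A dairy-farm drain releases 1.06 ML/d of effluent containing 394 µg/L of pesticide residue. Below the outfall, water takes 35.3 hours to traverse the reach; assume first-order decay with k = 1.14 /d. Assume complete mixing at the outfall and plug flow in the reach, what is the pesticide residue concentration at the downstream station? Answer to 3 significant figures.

0.802 µg/L

Flow-weighted average: C = (102.0·0.2400 + 1.060·394.0) / 103.1 = 442.1/103.1 = 4.290 µg/L.
Decay over the reach: 4.290·exp(−kt) = 4.290·0.1870 = 0.8021 µg/L.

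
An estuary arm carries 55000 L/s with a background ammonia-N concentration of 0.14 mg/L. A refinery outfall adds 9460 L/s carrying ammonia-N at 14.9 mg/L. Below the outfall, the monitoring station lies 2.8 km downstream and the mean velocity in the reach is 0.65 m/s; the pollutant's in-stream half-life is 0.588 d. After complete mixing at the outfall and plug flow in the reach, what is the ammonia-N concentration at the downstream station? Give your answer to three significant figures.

Flow-weighted average: C = (55000·0.1400 + 9460·14.90) / 64460 = 148700/64460 = 2.306 mg/L.
Travel time t = 2.8·1000 / 0.65 = 4308 s = 1.197 h.
Half-life 0.588 d → k = ln 2 / 0.588 = 1.179 d⁻¹.
Decay over the reach: 2.306·exp(−kt) = 2.306·0.9429 = 2.175 mg/L.

2.17 mg/L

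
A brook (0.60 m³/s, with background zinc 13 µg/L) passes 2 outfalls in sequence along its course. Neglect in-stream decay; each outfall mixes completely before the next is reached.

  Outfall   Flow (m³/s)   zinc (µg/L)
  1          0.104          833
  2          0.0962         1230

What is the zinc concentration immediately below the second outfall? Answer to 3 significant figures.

266 µg/L

Below outfall 1: Q → 0.7040 m³/s, C = (0.6000·13.00 + 0.1040·833.0)/0.7040 = 134.1 µg/L.
Below outfall 2: Q → 0.8002 m³/s, C = (0.7040·134.1 + 0.09620·1230)/0.8002 = 265.9 µg/L.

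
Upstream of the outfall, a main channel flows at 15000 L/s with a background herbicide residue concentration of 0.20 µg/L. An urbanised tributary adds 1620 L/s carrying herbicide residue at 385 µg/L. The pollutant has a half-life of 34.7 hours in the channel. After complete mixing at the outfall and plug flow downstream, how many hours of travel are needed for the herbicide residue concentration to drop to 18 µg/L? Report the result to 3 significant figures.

37.0 h

Mass balance: C = (15000·0.2000 + 1620·385.0) / 16620 = 626700/16620 = 37.71 µg/L.
Half-life 34.7 h → k = ln 2 / 34.7 = 0.01998 h⁻¹ = 0.4794 d⁻¹.
37.71·exp(−k·t) = 18 → t = ln(37.71/18)/k = 133300 s = 37.02 h.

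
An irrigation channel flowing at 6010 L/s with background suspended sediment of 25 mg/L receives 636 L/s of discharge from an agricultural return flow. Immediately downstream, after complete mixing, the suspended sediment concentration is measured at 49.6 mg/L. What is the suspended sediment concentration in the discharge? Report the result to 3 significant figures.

282 mg/L

Mass balance: 6010·25.00 + 636.0·Cₑ = 6646·49.60
→ Cₑ = (6646·49.60 − 6010·25.00) / 636.0 = 282.1 mg/L.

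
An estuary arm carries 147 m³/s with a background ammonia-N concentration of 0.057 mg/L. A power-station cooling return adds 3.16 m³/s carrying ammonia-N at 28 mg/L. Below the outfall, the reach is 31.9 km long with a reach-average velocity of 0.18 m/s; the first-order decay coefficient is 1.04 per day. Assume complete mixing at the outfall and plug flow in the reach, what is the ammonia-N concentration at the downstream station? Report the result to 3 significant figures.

After mixing, C = (147.0·0.05700 + 3.160·28.00) / 150.2 = 96.86/150.2 = 0.6450 mg/L.
Travel time t = 31.9·1000 / 0.18 = 177200 s = 49.23 h.
First-order decay: C = 0.6450·exp(−k·t) = 0.6450·0.1185 = 0.07641 mg/L.

0.0764 mg/L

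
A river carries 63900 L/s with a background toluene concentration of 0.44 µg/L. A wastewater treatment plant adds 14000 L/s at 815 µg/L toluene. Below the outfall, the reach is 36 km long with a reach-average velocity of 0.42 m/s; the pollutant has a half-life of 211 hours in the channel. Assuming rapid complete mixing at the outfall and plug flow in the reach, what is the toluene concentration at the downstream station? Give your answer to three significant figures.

136 µg/L

Mass balance: C = (63900·0.4400 + 14000·815.0) / 77900 = 11440000/77900 = 146.8 µg/L.
Travel time t = 36·1000 / 0.42 = 85710 s = 23.81 h.
Half-life 211 h → k = ln 2 / 211 = 0.003285 h⁻¹ = 0.07884 d⁻¹.
Decay over the reach: 146.8·exp(−kt) = 146.8·0.9248 = 135.8 µg/L.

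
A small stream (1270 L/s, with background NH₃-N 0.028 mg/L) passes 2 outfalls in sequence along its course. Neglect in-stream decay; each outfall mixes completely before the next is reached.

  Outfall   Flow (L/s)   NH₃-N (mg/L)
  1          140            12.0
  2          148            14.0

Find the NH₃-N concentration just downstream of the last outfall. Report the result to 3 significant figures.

2.43 mg/L

Below outfall 1: Q → 1410 L/s, C = (1270·0.02800 + 140.0·12.00)/1410 = 1.217 mg/L.
Below outfall 2: Q → 1558 L/s, C = (1410·1.217 + 148.0·14.00)/1558 = 2.431 mg/L.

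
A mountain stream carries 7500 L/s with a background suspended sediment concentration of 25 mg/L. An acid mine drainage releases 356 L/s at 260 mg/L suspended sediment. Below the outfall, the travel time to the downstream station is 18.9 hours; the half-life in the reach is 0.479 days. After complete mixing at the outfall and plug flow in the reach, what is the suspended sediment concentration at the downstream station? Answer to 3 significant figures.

11.4 mg/L

Flow-weighted average: C = (7500·25.00 + 356.0·260.0) / 7856 = 280100/7856 = 35.65 mg/L.
Half-life 0.479 d → k = ln 2 / 0.479 = 1.447 d⁻¹.
Decay over the reach: 35.65·exp(−kt) = 35.65·0.3200 = 11.41 mg/L.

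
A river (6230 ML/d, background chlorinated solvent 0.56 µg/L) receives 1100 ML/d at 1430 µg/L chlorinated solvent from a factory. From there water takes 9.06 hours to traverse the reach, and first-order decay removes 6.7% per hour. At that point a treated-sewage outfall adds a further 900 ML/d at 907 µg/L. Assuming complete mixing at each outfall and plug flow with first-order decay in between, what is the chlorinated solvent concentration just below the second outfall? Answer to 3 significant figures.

201 µg/L

Mass balance: C = (6230·0.5600 + 1100·1430) / 7330 = 1576000/7330 = 215.1 µg/L; combined flow 7330 ML/d.
6.7%/h lost → k = −ln(1 − 0.067) = 0.06935 h⁻¹.
First-order decay: C = 215.1·exp(−k·t) = 215.1·0.5335 = 114.7 µg/L.
Second outfall: C = (7330·114.7 + 900.0·907.0)/8230 = 201.4 µg/L.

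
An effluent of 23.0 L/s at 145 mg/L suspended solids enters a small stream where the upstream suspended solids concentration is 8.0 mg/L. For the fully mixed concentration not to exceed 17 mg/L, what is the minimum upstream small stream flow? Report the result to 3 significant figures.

327 L/s

Set C_mix = 17: (Q·8.000 + 23.00·145.0) / (Q + 23.00) = 17
→ Q = 23.00·(145.0 − 17)/(17 − 8.000) = 327.1 L/s.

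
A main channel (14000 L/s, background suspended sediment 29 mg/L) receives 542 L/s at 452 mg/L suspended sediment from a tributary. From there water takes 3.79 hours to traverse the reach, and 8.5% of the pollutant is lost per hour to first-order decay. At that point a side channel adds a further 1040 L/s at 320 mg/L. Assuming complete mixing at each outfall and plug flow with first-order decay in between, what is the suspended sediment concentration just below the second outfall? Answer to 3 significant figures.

51.2 mg/L

After mixing, C = (14000·29.00 + 542.0·452.0) / 14540 = 651000/14540 = 44.77 mg/L; combined flow 14540 L/s.
8.5%/h lost → k = −ln(1 − 0.085) = 0.08883 h⁻¹.
Applying C = C₀e^(−kt): 44.77 × 0.7141 = 31.97 mg/L.
At the second outfall, C = (14540·31.97 + 1040·320.0) / (14540 + 1040) = 51.19 mg/L.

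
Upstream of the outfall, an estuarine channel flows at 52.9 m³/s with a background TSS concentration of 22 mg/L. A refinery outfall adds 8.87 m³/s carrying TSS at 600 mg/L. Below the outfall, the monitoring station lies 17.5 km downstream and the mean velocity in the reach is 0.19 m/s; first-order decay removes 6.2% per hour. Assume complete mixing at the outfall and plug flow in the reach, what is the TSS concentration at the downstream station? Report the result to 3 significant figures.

20.4 mg/L

Flow-weighted average: C = (52.90·22.00 + 8.870·600.0) / 61.77 = 6486/61.77 = 105.0 mg/L.
Travel time t = 17.5·1000 / 0.19 = 92110 s = 25.58 h.
6.2%/h lost → k = −ln(1 − 0.062) = 0.06401 h⁻¹.
Decay over the reach: 105.0·exp(−kt) = 105.0·0.1945 = 20.42 mg/L.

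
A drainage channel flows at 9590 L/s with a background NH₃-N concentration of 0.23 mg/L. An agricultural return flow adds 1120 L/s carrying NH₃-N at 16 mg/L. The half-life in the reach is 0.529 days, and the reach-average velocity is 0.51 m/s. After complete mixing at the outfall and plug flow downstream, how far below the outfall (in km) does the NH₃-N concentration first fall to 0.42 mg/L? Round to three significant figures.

50.4 km

Conservation of mass: C = (9590·0.2300 + 1120·16.00) / 10710 = 20130/10710 = 1.879 mg/L.
Half-life 0.529 d → k = ln 2 / 0.529 = 1.310 d⁻¹.
Set 1.879·exp(−k·t) = 0.42 → t = ln(1.879/0.42)/k = 98800 s = 27.44 h.
Distance = v·t = 0.51·98800 = 50390 m = 50.39 km.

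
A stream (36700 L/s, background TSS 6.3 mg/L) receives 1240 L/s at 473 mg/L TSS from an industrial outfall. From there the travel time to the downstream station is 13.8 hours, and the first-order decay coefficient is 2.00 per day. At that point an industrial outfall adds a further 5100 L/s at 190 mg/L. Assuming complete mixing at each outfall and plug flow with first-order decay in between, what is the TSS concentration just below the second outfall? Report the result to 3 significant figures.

28.5 mg/L

Mixed concentration C = ΣQC/ΣQ = (36700·6.300 + 1240·473.0) / 37940 = 817700/37940 = 21.55 mg/L; combined flow 37940 L/s.
Applying C = C₀e^(−kt): 21.55 × 0.3166 = 6.825 mg/L.
At the second outfall, C = (37940·6.825 + 5100·190.0) / (37940 + 5100) = 28.53 mg/L.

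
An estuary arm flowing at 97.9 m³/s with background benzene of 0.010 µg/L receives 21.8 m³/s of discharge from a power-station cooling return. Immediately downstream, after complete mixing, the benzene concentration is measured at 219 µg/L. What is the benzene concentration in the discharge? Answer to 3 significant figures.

Mass balance: 97.90·0.01000 + 21.80·Cₑ = 119.7·219.0
→ Cₑ = (119.7·219.0 − 97.90·0.01000) / 21.80 = 1202 µg/L.

1200 µg/L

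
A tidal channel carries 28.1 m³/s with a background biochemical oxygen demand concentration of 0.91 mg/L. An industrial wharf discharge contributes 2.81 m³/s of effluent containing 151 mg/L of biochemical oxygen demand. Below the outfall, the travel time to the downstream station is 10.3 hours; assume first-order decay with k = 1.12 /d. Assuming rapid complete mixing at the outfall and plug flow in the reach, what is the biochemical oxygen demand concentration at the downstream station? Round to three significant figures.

9.00 mg/L

Mass balance: C = (28.10·0.9100 + 2.810·151.0) / 30.91 = 449.9/30.91 = 14.55 mg/L.
Decay over the reach: 14.55·exp(−kt) = 14.55·0.6184 = 9.000 mg/L.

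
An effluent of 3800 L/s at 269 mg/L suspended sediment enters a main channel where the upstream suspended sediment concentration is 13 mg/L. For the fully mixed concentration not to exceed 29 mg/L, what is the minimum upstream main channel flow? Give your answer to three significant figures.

57000 L/s

Set C_mix = 29: (Q·13.00 + 3800·269.0) / (Q + 3800) = 29
→ Q = 3800·(269.0 − 29)/(29 − 13.00) = 57000 L/s.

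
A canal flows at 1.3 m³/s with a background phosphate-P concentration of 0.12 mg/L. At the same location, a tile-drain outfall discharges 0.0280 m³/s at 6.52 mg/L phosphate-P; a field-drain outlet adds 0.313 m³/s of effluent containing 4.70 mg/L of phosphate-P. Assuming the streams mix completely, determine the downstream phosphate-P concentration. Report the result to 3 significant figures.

Mixed concentration C = ΣQC/ΣQ = (1.300·0.1200 + 0.02800·6.520 + 0.3130·4.700) / 1.641 = 1.810/1.641 = 1.103 mg/L.

1.10 mg/L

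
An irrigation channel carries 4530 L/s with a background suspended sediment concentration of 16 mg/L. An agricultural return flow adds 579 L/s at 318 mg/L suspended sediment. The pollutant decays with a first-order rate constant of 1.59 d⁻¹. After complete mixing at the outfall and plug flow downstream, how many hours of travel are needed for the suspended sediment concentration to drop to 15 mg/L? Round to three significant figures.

18.2 h

Mixed concentration C = ΣQC/ΣQ = (4530·16.00 + 579.0·318.0) / 5109 = 256600/5109 = 50.23 mg/L.
50.23·exp(−k·t) = 15 → t = ln(50.23/15)/k = 65670 s = 18.24 h.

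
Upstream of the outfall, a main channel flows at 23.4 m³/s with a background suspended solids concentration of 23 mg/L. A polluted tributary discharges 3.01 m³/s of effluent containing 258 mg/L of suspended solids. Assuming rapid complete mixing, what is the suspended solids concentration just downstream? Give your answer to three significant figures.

Mass balance: C = (23.40·23.00 + 3.010·258.0) / 26.41 = 1315/26.41 = 49.78 mg/L.

49.8 mg/L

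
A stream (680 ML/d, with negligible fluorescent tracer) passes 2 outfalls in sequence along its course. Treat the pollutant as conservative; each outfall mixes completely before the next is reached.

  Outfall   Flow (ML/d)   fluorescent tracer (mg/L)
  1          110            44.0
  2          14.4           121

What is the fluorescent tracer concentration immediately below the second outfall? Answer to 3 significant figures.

8.18 mg/L

After outfall 1: Q = 680.0 + 110.0 = 790.0 ML/d; C = (680.0·0 + 110.0·44.00)/790.0 = 6.127 mg/L.
After outfall 2: Q = 790.0 + 14.40 = 804.4 ML/d; C = (790.0·6.127 + 14.40·121.0)/804.4 = 8.183 mg/L.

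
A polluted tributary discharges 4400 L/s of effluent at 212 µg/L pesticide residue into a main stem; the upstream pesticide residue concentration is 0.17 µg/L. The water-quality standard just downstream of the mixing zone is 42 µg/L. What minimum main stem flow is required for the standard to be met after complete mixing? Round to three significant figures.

Set C_mix = 42: (Q·0.1700 + 4400·212.0) / (Q + 4400) = 42
→ Q = 4400·(212.0 − 42)/(42 − 0.1700) = 17880 L/s.

17900 L/s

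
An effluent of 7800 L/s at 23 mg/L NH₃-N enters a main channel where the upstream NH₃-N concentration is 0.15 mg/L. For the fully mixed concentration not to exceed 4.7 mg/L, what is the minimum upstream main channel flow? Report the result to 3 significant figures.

31400 L/s

Set C_mix = 4.7: (Q·0.1500 + 7800·23.00) / (Q + 7800) = 4.7
→ Q = 7800·(23.00 − 4.7)/(4.7 − 0.1500) = 31370 L/s.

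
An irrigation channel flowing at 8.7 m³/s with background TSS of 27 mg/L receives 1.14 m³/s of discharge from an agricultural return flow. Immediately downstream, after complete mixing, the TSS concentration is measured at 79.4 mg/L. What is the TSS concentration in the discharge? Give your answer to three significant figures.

Mass balance: 8.700·27.00 + 1.140·Cₑ = 9.840·79.40
→ Cₑ = (9.840·79.40 − 8.700·27.00) / 1.140 = 479.3 mg/L.

479 mg/L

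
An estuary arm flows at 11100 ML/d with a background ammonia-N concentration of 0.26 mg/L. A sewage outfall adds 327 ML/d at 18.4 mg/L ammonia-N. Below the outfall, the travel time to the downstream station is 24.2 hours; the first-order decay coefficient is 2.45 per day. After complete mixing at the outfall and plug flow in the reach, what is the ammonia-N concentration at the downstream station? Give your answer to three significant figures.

0.0659 mg/L

Mass balance: C = (11100·0.2600 + 327.0·18.40) / 11430 = 8903/11430 = 0.7791 mg/L.
After decay, C = 0.7791 × e^(−kt) = 0.7791 × 0.08455 = 0.06587 mg/L.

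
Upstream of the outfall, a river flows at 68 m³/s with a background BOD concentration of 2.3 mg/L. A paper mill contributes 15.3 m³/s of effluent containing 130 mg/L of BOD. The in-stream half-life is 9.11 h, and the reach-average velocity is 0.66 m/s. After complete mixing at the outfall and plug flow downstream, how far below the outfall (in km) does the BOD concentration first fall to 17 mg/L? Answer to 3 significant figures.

13.0 km

Flow-weighted average: C = (68.00·2.300 + 15.30·130.0) / 83.30 = 2145/83.30 = 25.76 mg/L.
Half-life 9.11 h → k = ln 2 / 9.11 = 0.07609 h⁻¹ = 1.826 d⁻¹.
Set 25.76·exp(−k·t) = 17 → t = ln(25.76/17)/k = 19660 s = 5.460 h.
Distance = v·t = 0.66·19660 = 12970 m = 12.97 km.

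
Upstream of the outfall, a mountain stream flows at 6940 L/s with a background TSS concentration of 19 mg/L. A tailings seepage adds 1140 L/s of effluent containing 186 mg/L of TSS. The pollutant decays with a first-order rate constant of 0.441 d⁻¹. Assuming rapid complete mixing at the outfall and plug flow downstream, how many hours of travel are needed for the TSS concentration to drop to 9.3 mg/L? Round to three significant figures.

Flow-weighted average: C = (6940·19.00 + 1140·186.0) / 8080 = 343900/8080 = 42.56 mg/L.
42.56·exp(−k·t) = 9.3 → t = ln(42.56/9.3)/k = 298000 s = 82.77 h.

82.8 h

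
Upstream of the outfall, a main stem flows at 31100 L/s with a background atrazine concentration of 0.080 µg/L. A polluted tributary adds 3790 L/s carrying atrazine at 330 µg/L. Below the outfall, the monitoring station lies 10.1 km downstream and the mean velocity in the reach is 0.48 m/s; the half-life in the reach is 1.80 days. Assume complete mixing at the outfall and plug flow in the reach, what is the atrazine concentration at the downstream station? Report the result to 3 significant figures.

Mass balance: C = (31100·0.08000 + 3790·330.0) / 34890 = 1253000/34890 = 35.92 µg/L.
Travel time t = 10.1·1000 / 0.48 = 21040 s = 5.845 h.
Half-life 1.80 d → k = ln 2 / 1.80 = 0.3851 d⁻¹.
First-order decay: C = 35.92·exp(−k·t) = 35.92·0.9105 = 32.70 µg/L.

32.7 µg/L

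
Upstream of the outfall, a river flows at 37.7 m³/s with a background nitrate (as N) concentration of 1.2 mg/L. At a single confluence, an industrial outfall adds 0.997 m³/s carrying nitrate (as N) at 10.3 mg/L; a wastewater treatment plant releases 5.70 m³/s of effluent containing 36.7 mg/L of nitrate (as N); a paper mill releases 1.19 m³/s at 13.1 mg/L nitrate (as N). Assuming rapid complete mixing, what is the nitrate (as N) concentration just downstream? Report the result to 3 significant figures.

Flow-weighted average: C = (37.70·1.200 + 0.9970·10.30 + 5.700·36.70 + 1.190·13.10) / 45.59 = 280.3/45.59 = 6.148 mg/L.

6.15 mg/L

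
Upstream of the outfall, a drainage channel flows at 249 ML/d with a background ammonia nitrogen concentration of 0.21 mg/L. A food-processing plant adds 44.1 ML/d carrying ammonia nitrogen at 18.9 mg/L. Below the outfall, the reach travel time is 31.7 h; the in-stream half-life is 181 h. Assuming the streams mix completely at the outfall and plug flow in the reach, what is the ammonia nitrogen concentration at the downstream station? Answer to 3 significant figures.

Mass balance: C = (249.0·0.2100 + 44.10·18.90) / 293.1 = 885.8/293.1 = 3.022 mg/L.
Half-life 181 h → k = ln 2 / 181 = 0.003830 h⁻¹ = 0.09191 d⁻¹.
First-order decay: C = 3.022·exp(−k·t) = 3.022·0.8857 = 2.677 mg/L.

2.68 mg/L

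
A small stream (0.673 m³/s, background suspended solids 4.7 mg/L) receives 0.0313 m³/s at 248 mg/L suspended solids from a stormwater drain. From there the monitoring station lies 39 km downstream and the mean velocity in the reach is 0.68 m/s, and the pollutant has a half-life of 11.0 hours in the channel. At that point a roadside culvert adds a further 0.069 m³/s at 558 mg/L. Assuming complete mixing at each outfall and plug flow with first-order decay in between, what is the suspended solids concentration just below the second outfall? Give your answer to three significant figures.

55.0 mg/L

Flow-weighted average: C = (0.6730·4.700 + 0.03130·248.0) / 0.7043 = 10.93/0.7043 = 15.51 mg/L; combined flow 0.7043 m³/s.
Travel time t = 39·1000 / 0.68 = 57350 s = 15.93 h.
Half-life 11.0 h → k = ln 2 / 11.0 = 0.06301 h⁻¹ = 1.512 d⁻¹.
Applying C = C₀e^(−kt): 15.51 × 0.3665 = 5.685 mg/L.
At the second outfall, C = (0.7043·5.685 + 0.06900·558.0) / (0.7043 + 0.06900) = 54.97 mg/L.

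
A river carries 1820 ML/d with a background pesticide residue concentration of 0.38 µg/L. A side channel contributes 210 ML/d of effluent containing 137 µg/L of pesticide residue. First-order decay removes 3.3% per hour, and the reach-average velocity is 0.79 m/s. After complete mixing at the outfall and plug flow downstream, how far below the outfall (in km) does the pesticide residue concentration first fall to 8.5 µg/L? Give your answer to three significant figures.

45.3 km

After mixing, C = (1820·0.3800 + 210.0·137.0) / 2030 = 29460/2030 = 14.51 µg/L.
3.3%/h lost → k = −ln(1 − 0.033) = 0.03356 h⁻¹.
Set 14.51·exp(−k·t) = 8.5 → t = ln(14.51/8.5)/k = 57390 s = 15.94 h.
Distance = v·t = 0.79·57390 = 45340 m = 45.34 km.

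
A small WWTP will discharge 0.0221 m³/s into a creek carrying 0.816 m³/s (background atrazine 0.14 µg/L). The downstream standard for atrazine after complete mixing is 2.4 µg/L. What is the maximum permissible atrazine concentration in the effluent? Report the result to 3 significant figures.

At the limit, (Qr·Cr + Qe·Cₑ)/(Qr + Qe) = 2.4:
Cₑ = (0.8381·2.4 − 0.8160·0.1400) / 0.02210 = 85.85 µg/L.

85.8 µg/L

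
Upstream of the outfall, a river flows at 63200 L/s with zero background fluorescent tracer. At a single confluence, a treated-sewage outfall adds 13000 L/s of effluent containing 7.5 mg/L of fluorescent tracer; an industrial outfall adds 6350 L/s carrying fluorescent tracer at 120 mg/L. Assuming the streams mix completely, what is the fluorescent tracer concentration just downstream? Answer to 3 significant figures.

10.4 mg/L

Conservation of mass: C = (63200·0 + 13000·7.500 + 6350·120.0) / 82550 = 859500/82550 = 10.41 mg/L.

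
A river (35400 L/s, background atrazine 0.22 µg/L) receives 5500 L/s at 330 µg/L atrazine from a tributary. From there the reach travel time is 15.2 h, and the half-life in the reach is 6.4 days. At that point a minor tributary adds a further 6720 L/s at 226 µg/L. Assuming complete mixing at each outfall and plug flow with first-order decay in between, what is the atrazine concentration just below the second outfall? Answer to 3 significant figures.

Conservation of mass: C = (35400·0.2200 + 5500·330.0) / 40900 = 1823000/40900 = 44.57 µg/L; combined flow 40900 L/s.
Half-life 6.4 d → k = ln 2 / 6.4 = 0.1083 d⁻¹.
First-order decay: C = 44.57·exp(−k·t) = 44.57·0.9337 = 41.61 µg/L.
Second outfall: C = (40900·41.61 + 6720·226.0)/47620 = 67.63 µg/L.

67.6 µg/L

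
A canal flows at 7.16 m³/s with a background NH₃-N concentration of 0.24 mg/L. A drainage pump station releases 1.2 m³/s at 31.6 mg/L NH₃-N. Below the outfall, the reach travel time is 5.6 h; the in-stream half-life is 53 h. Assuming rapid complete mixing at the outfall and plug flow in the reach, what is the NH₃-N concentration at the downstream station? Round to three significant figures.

Mass balance: C = (7.160·0.2400 + 1.200·31.60) / 8.360 = 39.64/8.360 = 4.741 mg/L.
Half-life 53 h → k = ln 2 / 53 = 0.01308 h⁻¹ = 0.3139 d⁻¹.
After decay, C = 4.741 × e^(−kt) = 4.741 × 0.9294 = 4.407 mg/L.

4.41 mg/L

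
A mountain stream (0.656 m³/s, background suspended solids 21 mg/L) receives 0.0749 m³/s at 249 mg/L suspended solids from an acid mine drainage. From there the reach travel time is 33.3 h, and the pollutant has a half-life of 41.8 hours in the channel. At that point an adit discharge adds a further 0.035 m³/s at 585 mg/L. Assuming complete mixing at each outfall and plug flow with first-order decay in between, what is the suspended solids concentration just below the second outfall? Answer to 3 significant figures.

Conservation of mass: C = (0.6560·21.00 + 0.07490·249.0) / 0.7309 = 32.43/0.7309 = 44.36 mg/L; combined flow 0.7309 m³/s.
Half-life 41.8 h → k = ln 2 / 41.8 = 0.01658 h⁻¹ = 0.3980 d⁻¹.
Applying C = C₀e^(−kt): 44.36 × 0.5757 = 25.54 mg/L.
Second outfall: C = (0.7309·25.54 + 0.03500·585.0)/0.7659 = 51.11 mg/L.

51.1 mg/L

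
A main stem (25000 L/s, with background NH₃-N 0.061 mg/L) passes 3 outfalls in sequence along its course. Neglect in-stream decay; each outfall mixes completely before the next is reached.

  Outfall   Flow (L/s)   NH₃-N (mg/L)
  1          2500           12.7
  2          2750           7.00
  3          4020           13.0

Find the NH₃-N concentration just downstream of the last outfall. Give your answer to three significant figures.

3.06 mg/L

After outfall 1: Q = 25000 + 2500 = 27500 L/s; C = (25000·0.06100 + 2500·12.70)/27500 = 1.210 mg/L.
After outfall 2: Q = 27500 + 2750 = 30250 L/s; C = (27500·1.210 + 2750·7.000)/30250 = 1.736 mg/L.
After outfall 3: Q = 30250 + 4020 = 34270 L/s; C = (30250·1.736 + 4020·13.00)/34270 = 3.058 mg/L.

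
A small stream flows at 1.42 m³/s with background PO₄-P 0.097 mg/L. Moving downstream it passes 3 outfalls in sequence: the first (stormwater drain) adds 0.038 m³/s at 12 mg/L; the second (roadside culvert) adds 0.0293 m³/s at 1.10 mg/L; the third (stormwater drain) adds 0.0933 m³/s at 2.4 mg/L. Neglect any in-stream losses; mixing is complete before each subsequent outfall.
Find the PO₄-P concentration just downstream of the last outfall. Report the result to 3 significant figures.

0.538 mg/L

Below outfall 1: Q → 1.458 m³/s, C = (1.420·0.09700 + 0.03800·12.00)/1.458 = 0.4072 mg/L.
Below outfall 2: Q → 1.487 m³/s, C = (1.458·0.4072 + 0.02930·1.100)/1.487 = 0.4209 mg/L.
Below outfall 3: Q → 1.581 m³/s, C = (1.487·0.4209 + 0.09330·2.400)/1.581 = 0.5377 mg/L.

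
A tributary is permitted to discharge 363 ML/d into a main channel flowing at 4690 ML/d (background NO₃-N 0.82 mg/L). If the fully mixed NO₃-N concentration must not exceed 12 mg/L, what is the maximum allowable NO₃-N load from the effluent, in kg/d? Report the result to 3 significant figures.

56800 kg/d

Mass balance at the limit: 4690·0.8200 + 363.0·Cₑ = 5053·12 → Cₑ = 156.4 mg/L.
363.0 ML/d = 4.201 m³/s. Load = 4.201 m³/s × 156.4 g/m³ × 86 400 s/d = 56790 kg/d.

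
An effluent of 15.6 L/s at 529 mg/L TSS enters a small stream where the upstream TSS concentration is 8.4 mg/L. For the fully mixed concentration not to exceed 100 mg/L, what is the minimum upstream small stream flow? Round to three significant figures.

73.1 L/s

Set C_mix = 100: (Q·8.400 + 15.60·529.0) / (Q + 15.60) = 100
→ Q = 15.60·(529.0 − 100)/(100 − 8.400) = 73.06 L/s.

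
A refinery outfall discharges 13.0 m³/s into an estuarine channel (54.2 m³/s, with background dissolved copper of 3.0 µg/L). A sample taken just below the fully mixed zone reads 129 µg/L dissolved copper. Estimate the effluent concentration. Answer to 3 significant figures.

Mass balance: 54.20·3.000 + 13.00·Cₑ = 67.20·129.0
→ Cₑ = (67.20·129.0 − 54.20·3.000) / 13.00 = 654.3 µg/L.

654 µg/L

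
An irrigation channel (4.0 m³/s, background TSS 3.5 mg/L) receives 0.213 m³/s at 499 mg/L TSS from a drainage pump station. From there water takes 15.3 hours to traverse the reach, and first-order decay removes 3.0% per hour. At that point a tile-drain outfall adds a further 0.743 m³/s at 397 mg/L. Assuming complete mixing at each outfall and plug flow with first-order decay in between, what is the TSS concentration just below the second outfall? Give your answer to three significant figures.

Mixed concentration C = ΣQC/ΣQ = (4.000·3.500 + 0.2130·499.0) / 4.213 = 120.3/4.213 = 28.55 mg/L; combined flow 4.213 m³/s.
3.0%/h lost → k = −ln(1 − 0.03) = 0.03046 h⁻¹.
First-order decay: C = 28.55·exp(−k·t) = 28.55·0.6275 = 17.92 mg/L.
At the second outfall, C = (4.213·17.92 + 0.7430·397.0) / (4.213 + 0.7430) = 74.75 mg/L.

74.7 mg/L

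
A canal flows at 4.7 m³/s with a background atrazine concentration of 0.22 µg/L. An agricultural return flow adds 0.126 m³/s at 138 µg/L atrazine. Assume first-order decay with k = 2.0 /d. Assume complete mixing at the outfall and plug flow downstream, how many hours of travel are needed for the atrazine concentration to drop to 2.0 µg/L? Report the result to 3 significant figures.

Mass balance: C = (4.700·0.2200 + 0.1260·138.0) / 4.826 = 18.42/4.826 = 3.817 µg/L.
3.817·exp(−k·t) = 2.0 → t = ln(3.817/2.0)/k = 27920 s = 7.757 h.

7.76 h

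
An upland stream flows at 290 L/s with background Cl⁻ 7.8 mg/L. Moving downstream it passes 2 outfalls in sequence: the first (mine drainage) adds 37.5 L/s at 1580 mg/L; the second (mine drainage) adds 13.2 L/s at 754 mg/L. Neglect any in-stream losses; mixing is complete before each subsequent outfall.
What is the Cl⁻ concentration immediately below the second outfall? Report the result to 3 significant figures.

After outfall 1: Q = 290.0 + 37.50 = 327.5 L/s; C = (290.0·7.800 + 37.50·1580)/327.5 = 187.8 mg/L.
After outfall 2: Q = 327.5 + 13.20 = 340.7 L/s; C = (327.5·187.8 + 13.20·754.0)/340.7 = 209.8 mg/L.

210 mg/L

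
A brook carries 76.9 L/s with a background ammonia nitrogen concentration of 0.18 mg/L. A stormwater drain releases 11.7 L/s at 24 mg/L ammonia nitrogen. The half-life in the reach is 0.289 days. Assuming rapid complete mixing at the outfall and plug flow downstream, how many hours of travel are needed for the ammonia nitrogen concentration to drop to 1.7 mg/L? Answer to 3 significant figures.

Conservation of mass: C = (76.90·0.1800 + 11.70·24.00) / 88.60 = 294.6/88.60 = 3.326 mg/L.
Half-life 0.289 d → k = ln 2 / 0.289 = 2.398 d⁻¹.
3.326·exp(−k·t) = 1.7 → t = ln(3.326/1.7)/k = 24170 s = 6.714 h.

6.71 h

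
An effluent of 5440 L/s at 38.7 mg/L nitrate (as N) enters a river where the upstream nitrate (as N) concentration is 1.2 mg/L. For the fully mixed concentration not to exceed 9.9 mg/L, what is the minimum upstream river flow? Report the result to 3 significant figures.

Set C_mix = 9.9: (Q·1.200 + 5440·38.70) / (Q + 5440) = 9.9
→ Q = 5440·(38.70 − 9.9)/(9.9 − 1.200) = 18010 L/s.

18000 L/s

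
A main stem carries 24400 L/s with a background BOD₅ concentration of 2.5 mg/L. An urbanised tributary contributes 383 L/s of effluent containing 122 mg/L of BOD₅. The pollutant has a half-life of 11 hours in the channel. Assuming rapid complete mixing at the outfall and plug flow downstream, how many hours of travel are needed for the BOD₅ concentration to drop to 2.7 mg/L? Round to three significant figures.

7.56 h

Mass balance: C = (24400·2.500 + 383.0·122.0) / 24780 = 107700/24780 = 4.347 mg/L.
Half-life 11 h → k = ln 2 / 11 = 0.06301 h⁻¹ = 1.512 d⁻¹.
4.347·exp(−k·t) = 2.7 → t = ln(4.347/2.7)/k = 27200 s = 7.557 h.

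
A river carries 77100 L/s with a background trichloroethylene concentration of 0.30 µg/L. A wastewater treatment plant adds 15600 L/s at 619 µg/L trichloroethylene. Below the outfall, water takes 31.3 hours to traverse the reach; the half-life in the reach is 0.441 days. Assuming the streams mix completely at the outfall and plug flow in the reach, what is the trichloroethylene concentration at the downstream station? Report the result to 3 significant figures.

13.4 µg/L

Mixed concentration C = ΣQC/ΣQ = (77100·0.3000 + 15600·619.0) / 92700 = 9680000/92700 = 104.4 µg/L.
Half-life 0.441 d → k = ln 2 / 0.441 = 1.572 d⁻¹.
Applying C = C₀e^(−kt): 104.4 × 0.1288 = 13.44 µg/L.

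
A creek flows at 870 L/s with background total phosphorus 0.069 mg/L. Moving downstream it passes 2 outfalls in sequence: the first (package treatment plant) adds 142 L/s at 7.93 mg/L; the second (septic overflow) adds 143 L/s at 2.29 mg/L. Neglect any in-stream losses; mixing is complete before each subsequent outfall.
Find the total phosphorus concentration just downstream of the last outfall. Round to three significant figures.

1.31 mg/L

After outfall 1: Q = 870.0 + 142.0 = 1012 L/s; C = (870.0·0.06900 + 142.0·7.930)/1012 = 1.172 mg/L.
After outfall 2: Q = 1012 + 143.0 = 1155 L/s; C = (1012·1.172 + 143.0·2.290)/1155 = 1.310 mg/L.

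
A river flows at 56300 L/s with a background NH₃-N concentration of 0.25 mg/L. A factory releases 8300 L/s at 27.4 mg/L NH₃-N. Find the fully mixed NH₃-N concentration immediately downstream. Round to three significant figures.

3.74 mg/L

Mixed concentration C = ΣQC/ΣQ = (56300·0.2500 + 8300·27.40) / 64600 = 241500/64600 = 3.738 mg/L.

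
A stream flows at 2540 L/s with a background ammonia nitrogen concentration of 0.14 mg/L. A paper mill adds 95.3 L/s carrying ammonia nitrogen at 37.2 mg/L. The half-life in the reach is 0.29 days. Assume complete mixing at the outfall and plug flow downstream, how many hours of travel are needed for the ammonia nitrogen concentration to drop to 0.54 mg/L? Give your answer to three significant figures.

After mixing, C = (2540·0.1400 + 95.30·37.20) / 2635 = 3901/2635 = 1.480 mg/L.
Half-life 0.29 d → k = ln 2 / 0.29 = 2.390 d⁻¹.
1.480·exp(−k·t) = 0.54 → t = ln(1.480/0.54)/k = 36450 s = 10.13 h.

10.1 h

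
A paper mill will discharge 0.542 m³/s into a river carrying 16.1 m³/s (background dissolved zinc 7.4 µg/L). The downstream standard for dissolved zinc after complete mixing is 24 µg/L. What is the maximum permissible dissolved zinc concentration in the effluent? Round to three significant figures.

517 µg/L

At the limit, (Qr·Cr + Qe·Cₑ)/(Qr + Qe) = 24:
Cₑ = (16.64·24 − 16.10·7.400) / 0.5420 = 517.1 µg/L.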